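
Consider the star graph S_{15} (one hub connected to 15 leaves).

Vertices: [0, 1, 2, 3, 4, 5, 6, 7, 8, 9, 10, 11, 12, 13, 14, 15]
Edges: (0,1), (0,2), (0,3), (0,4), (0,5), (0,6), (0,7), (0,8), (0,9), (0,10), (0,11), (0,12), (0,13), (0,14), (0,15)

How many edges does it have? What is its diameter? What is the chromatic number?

Star graph S_{15}: the hub connects to all 15 leaves.
Edges = 15.
Diameter = 2 (any leaf to hub is 1, leaf to leaf through hub is 2).
Star graphs are bipartite (hub vs leaves), so chromatic number = 2.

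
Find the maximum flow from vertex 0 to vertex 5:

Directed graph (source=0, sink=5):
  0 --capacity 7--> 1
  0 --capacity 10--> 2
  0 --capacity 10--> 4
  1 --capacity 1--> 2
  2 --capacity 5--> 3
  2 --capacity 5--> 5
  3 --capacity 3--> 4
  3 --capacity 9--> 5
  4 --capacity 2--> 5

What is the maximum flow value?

Computing max flow:
  Flow on (0->1): 1/7
  Flow on (0->2): 9/10
  Flow on (0->4): 2/10
  Flow on (1->2): 1/1
  Flow on (2->3): 5/5
  Flow on (2->5): 5/5
  Flow on (3->5): 5/9
  Flow on (4->5): 2/2
Maximum flow = 12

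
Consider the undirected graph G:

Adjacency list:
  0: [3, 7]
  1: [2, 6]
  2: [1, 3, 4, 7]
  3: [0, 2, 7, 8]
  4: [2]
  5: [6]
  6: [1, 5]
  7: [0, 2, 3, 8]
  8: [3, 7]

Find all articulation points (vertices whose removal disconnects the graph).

An articulation point is a vertex whose removal disconnects the graph.
Articulation points: [1, 2, 6]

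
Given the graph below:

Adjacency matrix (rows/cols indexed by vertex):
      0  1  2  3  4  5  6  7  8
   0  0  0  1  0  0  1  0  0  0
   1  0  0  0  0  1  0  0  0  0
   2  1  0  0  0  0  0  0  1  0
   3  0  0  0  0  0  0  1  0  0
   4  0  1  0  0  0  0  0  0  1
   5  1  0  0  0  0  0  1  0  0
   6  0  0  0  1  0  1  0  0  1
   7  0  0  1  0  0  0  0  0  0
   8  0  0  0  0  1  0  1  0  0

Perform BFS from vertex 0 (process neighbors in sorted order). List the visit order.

BFS from vertex 0 (neighbors processed in ascending order):
Visit order: 0, 2, 5, 7, 6, 3, 8, 4, 1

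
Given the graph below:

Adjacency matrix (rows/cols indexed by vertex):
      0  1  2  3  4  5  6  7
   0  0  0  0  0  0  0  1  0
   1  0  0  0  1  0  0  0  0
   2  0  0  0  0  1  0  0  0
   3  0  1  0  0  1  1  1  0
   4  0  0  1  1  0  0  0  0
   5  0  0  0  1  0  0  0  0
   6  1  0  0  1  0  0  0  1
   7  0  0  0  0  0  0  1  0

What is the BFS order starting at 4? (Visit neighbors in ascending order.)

BFS from vertex 4 (neighbors processed in ascending order):
Visit order: 4, 2, 3, 1, 5, 6, 0, 7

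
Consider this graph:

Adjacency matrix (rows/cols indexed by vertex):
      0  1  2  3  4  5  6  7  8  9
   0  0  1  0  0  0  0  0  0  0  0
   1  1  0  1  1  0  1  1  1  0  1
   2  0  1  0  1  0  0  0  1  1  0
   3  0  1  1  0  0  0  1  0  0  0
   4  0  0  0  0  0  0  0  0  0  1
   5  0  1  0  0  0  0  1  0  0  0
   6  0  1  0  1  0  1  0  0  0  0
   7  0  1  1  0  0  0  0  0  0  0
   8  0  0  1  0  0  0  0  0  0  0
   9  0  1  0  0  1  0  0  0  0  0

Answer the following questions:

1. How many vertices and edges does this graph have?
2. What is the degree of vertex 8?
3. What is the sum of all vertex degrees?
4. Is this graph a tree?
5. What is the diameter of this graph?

Count: 10 vertices, 13 edges.
Vertex 8 has neighbors [2], degree = 1.
Handshaking lemma: 2 * 13 = 26.
A tree on 10 vertices has 9 edges. This graph has 13 edges (4 extra). Not a tree.
Diameter (longest shortest path) = 4.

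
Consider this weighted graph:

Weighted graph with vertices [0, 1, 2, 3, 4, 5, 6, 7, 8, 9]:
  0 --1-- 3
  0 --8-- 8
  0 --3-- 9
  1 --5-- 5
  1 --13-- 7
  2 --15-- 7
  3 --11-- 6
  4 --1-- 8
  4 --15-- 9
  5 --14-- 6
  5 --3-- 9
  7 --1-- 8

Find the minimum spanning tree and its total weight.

Applying Kruskal's algorithm (sort edges by weight, add if no cycle):
  Add (0,3) w=1
  Add (4,8) w=1
  Add (7,8) w=1
  Add (0,9) w=3
  Add (5,9) w=3
  Add (1,5) w=5
  Add (0,8) w=8
  Add (3,6) w=11
  Skip (1,7) w=13 (creates cycle)
  Skip (5,6) w=14 (creates cycle)
  Add (2,7) w=15
  Skip (4,9) w=15 (creates cycle)
MST weight = 48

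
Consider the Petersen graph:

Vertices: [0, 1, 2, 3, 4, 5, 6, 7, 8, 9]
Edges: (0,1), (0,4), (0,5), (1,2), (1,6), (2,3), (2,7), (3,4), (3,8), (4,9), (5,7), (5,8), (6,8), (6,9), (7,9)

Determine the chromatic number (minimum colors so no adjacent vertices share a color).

The Petersen graph contains odd cycles (e.g. the outer 5-cycle), so chi >= 3.
A proper 3-coloring exists (it is a well-known 3-chromatic graph).
Chromatic number = 3.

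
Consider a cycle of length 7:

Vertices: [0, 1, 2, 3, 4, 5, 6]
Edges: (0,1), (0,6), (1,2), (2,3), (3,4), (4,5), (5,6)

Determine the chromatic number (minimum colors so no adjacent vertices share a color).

This is an odd cycle (C_7). Odd cycles are not bipartite (any 2-coloring forces two adjacent vertices to match), and 3 colors suffice.
Chromatic number = 3.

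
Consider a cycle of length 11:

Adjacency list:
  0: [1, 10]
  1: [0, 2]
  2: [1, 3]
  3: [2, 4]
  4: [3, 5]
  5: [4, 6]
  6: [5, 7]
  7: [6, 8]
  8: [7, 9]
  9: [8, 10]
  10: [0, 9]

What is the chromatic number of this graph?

This is an odd cycle (C_11). Odd cycles are not bipartite (any 2-coloring forces two adjacent vertices to match), and 3 colors suffice.
Chromatic number = 3.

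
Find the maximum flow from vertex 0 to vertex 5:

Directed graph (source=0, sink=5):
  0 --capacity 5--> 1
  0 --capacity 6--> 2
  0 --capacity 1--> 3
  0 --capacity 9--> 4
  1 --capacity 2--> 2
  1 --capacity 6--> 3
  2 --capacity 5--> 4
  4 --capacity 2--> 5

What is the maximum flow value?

Computing max flow:
  Flow on (0->1): 2/5
  Flow on (1->2): 2/2
  Flow on (2->4): 2/5
  Flow on (4->5): 2/2
Maximum flow = 2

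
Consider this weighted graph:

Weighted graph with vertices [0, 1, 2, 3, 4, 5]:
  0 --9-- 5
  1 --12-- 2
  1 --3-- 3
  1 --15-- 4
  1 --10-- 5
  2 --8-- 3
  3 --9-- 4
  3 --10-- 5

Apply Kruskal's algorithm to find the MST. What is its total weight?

Applying Kruskal's algorithm (sort edges by weight, add if no cycle):
  Add (1,3) w=3
  Add (2,3) w=8
  Add (0,5) w=9
  Add (3,4) w=9
  Add (1,5) w=10
  Skip (3,5) w=10 (creates cycle)
  Skip (1,2) w=12 (creates cycle)
  Skip (1,4) w=15 (creates cycle)
MST weight = 39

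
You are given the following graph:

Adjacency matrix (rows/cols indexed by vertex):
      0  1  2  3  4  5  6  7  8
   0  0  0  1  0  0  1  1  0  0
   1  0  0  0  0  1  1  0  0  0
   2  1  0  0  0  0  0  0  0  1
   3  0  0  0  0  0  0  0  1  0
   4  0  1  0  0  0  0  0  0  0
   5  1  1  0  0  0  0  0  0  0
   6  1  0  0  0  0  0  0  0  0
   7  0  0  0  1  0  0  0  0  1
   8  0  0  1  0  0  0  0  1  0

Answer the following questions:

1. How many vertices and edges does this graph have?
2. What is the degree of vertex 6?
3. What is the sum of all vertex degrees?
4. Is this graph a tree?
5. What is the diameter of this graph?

Count: 9 vertices, 8 edges.
Vertex 6 has neighbors [0], degree = 1.
Handshaking lemma: 2 * 8 = 16.
A graph is a tree iff it is connected and has exactly n-1 edges. This graph is connected (all 9 vertices in one component) and has 9-1 = 8 edges. It is a tree.
Diameter (longest shortest path) = 7.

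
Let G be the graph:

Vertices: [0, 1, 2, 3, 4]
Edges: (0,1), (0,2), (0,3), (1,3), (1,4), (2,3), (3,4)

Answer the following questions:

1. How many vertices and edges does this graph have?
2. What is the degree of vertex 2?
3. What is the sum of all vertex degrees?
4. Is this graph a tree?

Count: 5 vertices, 7 edges.
Vertex 2 has neighbors [0, 3], degree = 2.
Handshaking lemma: 2 * 7 = 14.
A tree on 5 vertices has 4 edges. This graph has 7 edges (3 extra). Not a tree.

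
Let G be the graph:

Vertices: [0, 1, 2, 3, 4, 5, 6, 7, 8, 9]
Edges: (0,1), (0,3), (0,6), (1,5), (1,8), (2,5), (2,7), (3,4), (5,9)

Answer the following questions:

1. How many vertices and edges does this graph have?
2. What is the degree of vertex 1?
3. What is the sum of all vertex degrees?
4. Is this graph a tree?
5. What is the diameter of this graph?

Count: 10 vertices, 9 edges.
Vertex 1 has neighbors [0, 5, 8], degree = 3.
Handshaking lemma: 2 * 9 = 18.
A graph is a tree iff it is connected and has exactly n-1 edges. This graph is connected (all 10 vertices in one component) and has 10-1 = 9 edges. It is a tree.
Diameter (longest shortest path) = 6.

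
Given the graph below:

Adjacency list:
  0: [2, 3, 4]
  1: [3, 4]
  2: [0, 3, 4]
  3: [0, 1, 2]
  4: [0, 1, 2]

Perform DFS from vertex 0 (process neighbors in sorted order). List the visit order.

DFS from vertex 0 (neighbors processed in ascending order):
Visit order: 0, 2, 3, 1, 4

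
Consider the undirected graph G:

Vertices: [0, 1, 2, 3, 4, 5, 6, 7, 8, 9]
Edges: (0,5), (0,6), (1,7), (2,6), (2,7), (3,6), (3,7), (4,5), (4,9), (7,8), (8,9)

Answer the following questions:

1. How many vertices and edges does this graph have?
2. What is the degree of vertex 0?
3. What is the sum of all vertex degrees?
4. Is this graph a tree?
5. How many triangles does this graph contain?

Count: 10 vertices, 11 edges.
Vertex 0 has neighbors [5, 6], degree = 2.
Handshaking lemma: 2 * 11 = 22.
A tree on 10 vertices has 9 edges. This graph has 11 edges (2 extra). Not a tree.
Number of triangles = 0.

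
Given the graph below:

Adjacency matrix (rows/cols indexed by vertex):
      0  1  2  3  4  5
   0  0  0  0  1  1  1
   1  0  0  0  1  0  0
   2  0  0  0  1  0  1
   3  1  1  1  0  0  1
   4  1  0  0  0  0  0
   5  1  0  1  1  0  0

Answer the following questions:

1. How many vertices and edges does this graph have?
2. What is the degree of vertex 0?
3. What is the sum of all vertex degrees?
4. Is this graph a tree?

Count: 6 vertices, 7 edges.
Vertex 0 has neighbors [3, 4, 5], degree = 3.
Handshaking lemma: 2 * 7 = 14.
A tree on 6 vertices has 5 edges. This graph has 7 edges (2 extra). Not a tree.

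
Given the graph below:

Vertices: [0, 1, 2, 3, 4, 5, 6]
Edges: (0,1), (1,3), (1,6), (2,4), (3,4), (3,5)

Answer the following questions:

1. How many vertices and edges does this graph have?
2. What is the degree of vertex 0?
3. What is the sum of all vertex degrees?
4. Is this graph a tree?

Count: 7 vertices, 6 edges.
Vertex 0 has neighbors [1], degree = 1.
Handshaking lemma: 2 * 6 = 12.
A graph is a tree iff it is connected and has exactly n-1 edges. This graph is connected (all 7 vertices in one component) and has 7-1 = 6 edges. It is a tree.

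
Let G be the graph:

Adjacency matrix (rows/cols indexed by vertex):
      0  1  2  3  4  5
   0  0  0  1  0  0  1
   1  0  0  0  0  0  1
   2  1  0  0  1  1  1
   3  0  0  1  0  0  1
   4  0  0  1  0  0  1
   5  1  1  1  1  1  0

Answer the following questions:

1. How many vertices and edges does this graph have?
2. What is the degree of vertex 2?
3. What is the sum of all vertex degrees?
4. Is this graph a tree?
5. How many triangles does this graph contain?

Count: 6 vertices, 8 edges.
Vertex 2 has neighbors [0, 3, 4, 5], degree = 4.
Handshaking lemma: 2 * 8 = 16.
A tree on 6 vertices has 5 edges. This graph has 8 edges (3 extra). Not a tree.
Number of triangles = 3.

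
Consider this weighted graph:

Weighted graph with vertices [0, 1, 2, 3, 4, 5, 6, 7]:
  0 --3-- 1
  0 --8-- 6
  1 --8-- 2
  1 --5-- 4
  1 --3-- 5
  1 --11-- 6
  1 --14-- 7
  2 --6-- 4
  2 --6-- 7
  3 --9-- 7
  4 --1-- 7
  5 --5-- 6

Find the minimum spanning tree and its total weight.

Applying Kruskal's algorithm (sort edges by weight, add if no cycle):
  Add (4,7) w=1
  Add (0,1) w=3
  Add (1,5) w=3
  Add (1,4) w=5
  Add (5,6) w=5
  Add (2,7) w=6
  Skip (2,4) w=6 (creates cycle)
  Skip (0,6) w=8 (creates cycle)
  Skip (1,2) w=8 (creates cycle)
  Add (3,7) w=9
  Skip (1,6) w=11 (creates cycle)
  Skip (1,7) w=14 (creates cycle)
MST weight = 32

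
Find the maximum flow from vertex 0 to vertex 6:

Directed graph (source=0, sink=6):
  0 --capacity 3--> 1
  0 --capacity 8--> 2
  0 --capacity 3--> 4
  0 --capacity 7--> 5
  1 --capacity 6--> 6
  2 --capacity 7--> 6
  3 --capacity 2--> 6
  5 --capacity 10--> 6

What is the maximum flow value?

Computing max flow:
  Flow on (0->1): 3/3
  Flow on (0->2): 7/8
  Flow on (0->5): 7/7
  Flow on (1->6): 3/6
  Flow on (2->6): 7/7
  Flow on (5->6): 7/10
Maximum flow = 17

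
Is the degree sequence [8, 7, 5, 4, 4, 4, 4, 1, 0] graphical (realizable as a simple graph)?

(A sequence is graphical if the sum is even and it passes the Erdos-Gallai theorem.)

Sum of degrees = 37. Sum is odd, so the sequence is NOT graphical.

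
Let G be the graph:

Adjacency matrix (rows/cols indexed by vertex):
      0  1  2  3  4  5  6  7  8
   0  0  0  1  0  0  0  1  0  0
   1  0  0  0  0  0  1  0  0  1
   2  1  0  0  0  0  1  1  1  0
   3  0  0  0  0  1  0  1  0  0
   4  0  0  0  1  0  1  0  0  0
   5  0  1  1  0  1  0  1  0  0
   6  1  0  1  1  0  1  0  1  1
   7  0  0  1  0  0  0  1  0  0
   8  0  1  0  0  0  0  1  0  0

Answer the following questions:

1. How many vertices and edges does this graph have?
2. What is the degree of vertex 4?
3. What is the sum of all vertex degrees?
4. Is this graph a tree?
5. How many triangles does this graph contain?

Count: 9 vertices, 13 edges.
Vertex 4 has neighbors [3, 5], degree = 2.
Handshaking lemma: 2 * 13 = 26.
A tree on 9 vertices has 8 edges. This graph has 13 edges (5 extra). Not a tree.
Number of triangles = 3.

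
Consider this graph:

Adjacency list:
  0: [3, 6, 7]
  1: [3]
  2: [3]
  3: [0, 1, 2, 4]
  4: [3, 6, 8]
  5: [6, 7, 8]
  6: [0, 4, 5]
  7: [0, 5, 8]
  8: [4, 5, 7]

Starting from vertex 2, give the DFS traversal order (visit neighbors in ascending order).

DFS from vertex 2 (neighbors processed in ascending order):
Visit order: 2, 3, 0, 6, 4, 8, 5, 7, 1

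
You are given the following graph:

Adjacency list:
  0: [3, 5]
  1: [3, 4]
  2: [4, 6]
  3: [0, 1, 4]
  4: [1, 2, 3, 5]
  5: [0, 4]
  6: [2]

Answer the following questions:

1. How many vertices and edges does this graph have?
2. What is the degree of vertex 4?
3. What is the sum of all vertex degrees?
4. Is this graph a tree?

Count: 7 vertices, 8 edges.
Vertex 4 has neighbors [1, 2, 3, 5], degree = 4.
Handshaking lemma: 2 * 8 = 16.
A tree on 7 vertices has 6 edges. This graph has 8 edges (2 extra). Not a tree.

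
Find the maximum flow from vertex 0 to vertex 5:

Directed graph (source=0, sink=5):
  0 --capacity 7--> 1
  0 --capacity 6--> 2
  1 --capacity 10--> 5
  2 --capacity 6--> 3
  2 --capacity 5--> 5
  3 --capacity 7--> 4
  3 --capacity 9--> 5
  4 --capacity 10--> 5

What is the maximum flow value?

Computing max flow:
  Flow on (0->1): 7/7
  Flow on (0->2): 6/6
  Flow on (1->5): 7/10
  Flow on (2->3): 1/6
  Flow on (2->5): 5/5
  Flow on (3->5): 1/9
Maximum flow = 13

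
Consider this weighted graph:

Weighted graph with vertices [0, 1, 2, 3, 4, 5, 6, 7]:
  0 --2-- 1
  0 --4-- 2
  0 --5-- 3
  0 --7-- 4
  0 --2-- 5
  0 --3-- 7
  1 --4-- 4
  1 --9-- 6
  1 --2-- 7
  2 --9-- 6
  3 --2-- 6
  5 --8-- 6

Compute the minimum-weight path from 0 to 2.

Using Dijkstra's algorithm from vertex 0:
Shortest path: 0 -> 2
Total weight: 4 = 4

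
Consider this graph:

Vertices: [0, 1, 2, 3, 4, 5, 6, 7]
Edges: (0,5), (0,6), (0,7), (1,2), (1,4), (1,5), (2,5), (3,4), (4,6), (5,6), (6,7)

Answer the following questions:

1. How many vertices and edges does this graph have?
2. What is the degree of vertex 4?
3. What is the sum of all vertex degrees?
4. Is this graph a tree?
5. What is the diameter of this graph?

Count: 8 vertices, 11 edges.
Vertex 4 has neighbors [1, 3, 6], degree = 3.
Handshaking lemma: 2 * 11 = 22.
A tree on 8 vertices has 7 edges. This graph has 11 edges (4 extra). Not a tree.
Diameter (longest shortest path) = 3.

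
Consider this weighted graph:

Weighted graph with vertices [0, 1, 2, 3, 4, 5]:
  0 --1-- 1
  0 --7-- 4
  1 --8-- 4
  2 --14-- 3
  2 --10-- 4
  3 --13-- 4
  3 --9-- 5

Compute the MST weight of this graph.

Applying Kruskal's algorithm (sort edges by weight, add if no cycle):
  Add (0,1) w=1
  Add (0,4) w=7
  Skip (1,4) w=8 (creates cycle)
  Add (3,5) w=9
  Add (2,4) w=10
  Add (3,4) w=13
  Skip (2,3) w=14 (creates cycle)
MST weight = 40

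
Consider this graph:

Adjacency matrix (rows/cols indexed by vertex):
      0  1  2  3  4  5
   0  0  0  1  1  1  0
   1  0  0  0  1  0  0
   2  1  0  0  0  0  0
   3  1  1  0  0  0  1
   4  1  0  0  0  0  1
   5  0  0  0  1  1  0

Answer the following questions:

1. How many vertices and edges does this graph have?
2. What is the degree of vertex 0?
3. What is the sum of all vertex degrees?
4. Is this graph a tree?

Count: 6 vertices, 6 edges.
Vertex 0 has neighbors [2, 3, 4], degree = 3.
Handshaking lemma: 2 * 6 = 12.
A tree on 6 vertices has 5 edges. This graph has 6 edges (1 extra). Not a tree.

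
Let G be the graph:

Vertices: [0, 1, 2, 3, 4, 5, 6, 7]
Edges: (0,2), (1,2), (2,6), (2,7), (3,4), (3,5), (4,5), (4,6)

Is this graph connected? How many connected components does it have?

Checking connectivity: the graph has 1 connected component(s).
All vertices are reachable from each other. The graph IS connected.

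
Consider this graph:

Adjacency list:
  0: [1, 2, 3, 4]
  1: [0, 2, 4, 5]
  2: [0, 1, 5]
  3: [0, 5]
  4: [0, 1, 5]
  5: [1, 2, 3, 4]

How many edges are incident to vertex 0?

Vertex 0 has neighbors [1, 2, 3, 4], so deg(0) = 4.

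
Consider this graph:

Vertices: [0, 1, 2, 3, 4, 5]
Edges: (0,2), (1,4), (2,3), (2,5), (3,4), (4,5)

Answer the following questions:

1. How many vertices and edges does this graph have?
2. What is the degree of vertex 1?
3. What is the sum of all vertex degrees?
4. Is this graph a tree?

Count: 6 vertices, 6 edges.
Vertex 1 has neighbors [4], degree = 1.
Handshaking lemma: 2 * 6 = 12.
A tree on 6 vertices has 5 edges. This graph has 6 edges (1 extra). Not a tree.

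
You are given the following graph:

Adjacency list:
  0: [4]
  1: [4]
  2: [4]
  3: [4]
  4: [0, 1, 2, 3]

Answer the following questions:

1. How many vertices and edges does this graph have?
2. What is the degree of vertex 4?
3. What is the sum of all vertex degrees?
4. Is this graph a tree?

Count: 5 vertices, 4 edges.
Vertex 4 has neighbors [0, 1, 2, 3], degree = 4.
Handshaking lemma: 2 * 4 = 8.
A graph is a tree iff it is connected and has exactly n-1 edges. This graph is connected (all 5 vertices in one component) and has 5-1 = 4 edges. It is a tree.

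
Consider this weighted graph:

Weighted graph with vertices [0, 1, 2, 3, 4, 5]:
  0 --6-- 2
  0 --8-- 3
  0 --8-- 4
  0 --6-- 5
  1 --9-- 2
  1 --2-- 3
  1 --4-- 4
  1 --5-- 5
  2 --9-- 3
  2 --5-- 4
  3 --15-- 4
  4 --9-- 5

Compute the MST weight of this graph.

Applying Kruskal's algorithm (sort edges by weight, add if no cycle):
  Add (1,3) w=2
  Add (1,4) w=4
  Add (1,5) w=5
  Add (2,4) w=5
  Add (0,2) w=6
  Skip (0,5) w=6 (creates cycle)
  Skip (0,4) w=8 (creates cycle)
  Skip (0,3) w=8 (creates cycle)
  Skip (1,2) w=9 (creates cycle)
  Skip (2,3) w=9 (creates cycle)
  Skip (4,5) w=9 (creates cycle)
  Skip (3,4) w=15 (creates cycle)
MST weight = 22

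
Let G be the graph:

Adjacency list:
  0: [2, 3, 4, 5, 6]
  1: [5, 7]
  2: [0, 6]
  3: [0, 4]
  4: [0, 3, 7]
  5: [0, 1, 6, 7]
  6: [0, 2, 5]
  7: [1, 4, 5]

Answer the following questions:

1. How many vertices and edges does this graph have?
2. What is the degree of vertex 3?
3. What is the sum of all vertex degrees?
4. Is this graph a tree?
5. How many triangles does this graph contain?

Count: 8 vertices, 12 edges.
Vertex 3 has neighbors [0, 4], degree = 2.
Handshaking lemma: 2 * 12 = 24.
A tree on 8 vertices has 7 edges. This graph has 12 edges (5 extra). Not a tree.
Number of triangles = 4.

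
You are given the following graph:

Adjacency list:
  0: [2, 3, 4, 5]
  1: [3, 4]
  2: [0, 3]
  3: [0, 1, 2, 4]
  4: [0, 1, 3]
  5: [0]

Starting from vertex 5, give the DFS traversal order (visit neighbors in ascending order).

DFS from vertex 5 (neighbors processed in ascending order):
Visit order: 5, 0, 2, 3, 1, 4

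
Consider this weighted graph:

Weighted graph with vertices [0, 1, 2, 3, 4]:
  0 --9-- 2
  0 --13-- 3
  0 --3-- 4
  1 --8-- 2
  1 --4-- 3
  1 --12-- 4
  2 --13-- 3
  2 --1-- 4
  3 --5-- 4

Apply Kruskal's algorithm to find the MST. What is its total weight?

Applying Kruskal's algorithm (sort edges by weight, add if no cycle):
  Add (2,4) w=1
  Add (0,4) w=3
  Add (1,3) w=4
  Add (3,4) w=5
  Skip (1,2) w=8 (creates cycle)
  Skip (0,2) w=9 (creates cycle)
  Skip (1,4) w=12 (creates cycle)
  Skip (0,3) w=13 (creates cycle)
  Skip (2,3) w=13 (creates cycle)
MST weight = 13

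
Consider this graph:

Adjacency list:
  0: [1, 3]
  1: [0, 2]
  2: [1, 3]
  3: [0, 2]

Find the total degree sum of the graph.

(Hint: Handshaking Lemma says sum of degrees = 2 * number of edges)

Count edges: 4 edges.
By Handshaking Lemma: sum of degrees = 2 * 4 = 8.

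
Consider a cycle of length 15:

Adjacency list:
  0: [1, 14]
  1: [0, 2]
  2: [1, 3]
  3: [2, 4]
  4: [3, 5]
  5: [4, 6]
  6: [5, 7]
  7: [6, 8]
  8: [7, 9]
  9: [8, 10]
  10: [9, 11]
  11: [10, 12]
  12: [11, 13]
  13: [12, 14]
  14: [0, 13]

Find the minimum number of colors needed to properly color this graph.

This is an odd cycle (C_15). Odd cycles are not bipartite (any 2-coloring forces two adjacent vertices to match), and 3 colors suffice.
Chromatic number = 3.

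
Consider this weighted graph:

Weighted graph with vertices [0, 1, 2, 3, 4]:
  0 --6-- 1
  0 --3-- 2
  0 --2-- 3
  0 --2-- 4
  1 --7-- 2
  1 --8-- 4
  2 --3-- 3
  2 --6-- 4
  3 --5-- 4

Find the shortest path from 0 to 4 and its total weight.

Using Dijkstra's algorithm from vertex 0:
Shortest path: 0 -> 4
Total weight: 2 = 2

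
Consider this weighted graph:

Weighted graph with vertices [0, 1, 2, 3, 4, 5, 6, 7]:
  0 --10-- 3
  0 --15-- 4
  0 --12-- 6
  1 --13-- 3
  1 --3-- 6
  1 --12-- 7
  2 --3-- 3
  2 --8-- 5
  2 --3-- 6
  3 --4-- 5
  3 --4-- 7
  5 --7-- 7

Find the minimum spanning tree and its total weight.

Applying Kruskal's algorithm (sort edges by weight, add if no cycle):
  Add (1,6) w=3
  Add (2,3) w=3
  Add (2,6) w=3
  Add (3,7) w=4
  Add (3,5) w=4
  Skip (5,7) w=7 (creates cycle)
  Skip (2,5) w=8 (creates cycle)
  Add (0,3) w=10
  Skip (0,6) w=12 (creates cycle)
  Skip (1,7) w=12 (creates cycle)
  Skip (1,3) w=13 (creates cycle)
  Add (0,4) w=15
MST weight = 42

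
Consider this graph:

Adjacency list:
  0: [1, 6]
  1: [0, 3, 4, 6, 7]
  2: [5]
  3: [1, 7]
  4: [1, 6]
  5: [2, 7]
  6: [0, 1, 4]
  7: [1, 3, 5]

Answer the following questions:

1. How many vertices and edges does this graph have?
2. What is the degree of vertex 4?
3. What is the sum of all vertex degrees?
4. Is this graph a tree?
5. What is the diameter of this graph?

Count: 8 vertices, 10 edges.
Vertex 4 has neighbors [1, 6], degree = 2.
Handshaking lemma: 2 * 10 = 20.
A tree on 8 vertices has 7 edges. This graph has 10 edges (3 extra). Not a tree.
Diameter (longest shortest path) = 4.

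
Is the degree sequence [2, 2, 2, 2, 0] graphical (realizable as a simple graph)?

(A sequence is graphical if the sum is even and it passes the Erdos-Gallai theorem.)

Sum of degrees = 8. Sum is even and passes Erdos-Gallai. The sequence IS graphical.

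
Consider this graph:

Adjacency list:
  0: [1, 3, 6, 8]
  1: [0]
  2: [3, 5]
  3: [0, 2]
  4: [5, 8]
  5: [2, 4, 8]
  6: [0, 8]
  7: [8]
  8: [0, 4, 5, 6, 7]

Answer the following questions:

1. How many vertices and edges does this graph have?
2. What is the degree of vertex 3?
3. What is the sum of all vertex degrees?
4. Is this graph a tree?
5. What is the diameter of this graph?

Count: 9 vertices, 11 edges.
Vertex 3 has neighbors [0, 2], degree = 2.
Handshaking lemma: 2 * 11 = 22.
A tree on 9 vertices has 8 edges. This graph has 11 edges (3 extra). Not a tree.
Diameter (longest shortest path) = 3.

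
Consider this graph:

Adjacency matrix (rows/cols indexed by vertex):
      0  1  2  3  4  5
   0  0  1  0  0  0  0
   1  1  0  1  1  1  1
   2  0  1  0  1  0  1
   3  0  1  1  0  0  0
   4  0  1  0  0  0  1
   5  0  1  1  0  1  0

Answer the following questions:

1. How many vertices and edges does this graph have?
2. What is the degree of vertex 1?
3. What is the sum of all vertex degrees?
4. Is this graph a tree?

Count: 6 vertices, 8 edges.
Vertex 1 has neighbors [0, 2, 3, 4, 5], degree = 5.
Handshaking lemma: 2 * 8 = 16.
A tree on 6 vertices has 5 edges. This graph has 8 edges (3 extra). Not a tree.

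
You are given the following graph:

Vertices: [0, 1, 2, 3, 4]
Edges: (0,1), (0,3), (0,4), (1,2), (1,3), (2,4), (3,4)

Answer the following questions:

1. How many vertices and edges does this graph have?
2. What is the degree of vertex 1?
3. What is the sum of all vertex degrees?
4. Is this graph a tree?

Count: 5 vertices, 7 edges.
Vertex 1 has neighbors [0, 2, 3], degree = 3.
Handshaking lemma: 2 * 7 = 14.
A tree on 5 vertices has 4 edges. This graph has 7 edges (3 extra). Not a tree.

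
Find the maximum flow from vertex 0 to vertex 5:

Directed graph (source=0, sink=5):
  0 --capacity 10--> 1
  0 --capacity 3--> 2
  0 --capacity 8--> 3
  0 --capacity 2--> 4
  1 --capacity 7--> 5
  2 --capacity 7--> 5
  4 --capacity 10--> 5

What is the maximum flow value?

Computing max flow:
  Flow on (0->1): 7/10
  Flow on (0->2): 3/3
  Flow on (0->4): 2/2
  Flow on (1->5): 7/7
  Flow on (2->5): 3/7
  Flow on (4->5): 2/10
Maximum flow = 12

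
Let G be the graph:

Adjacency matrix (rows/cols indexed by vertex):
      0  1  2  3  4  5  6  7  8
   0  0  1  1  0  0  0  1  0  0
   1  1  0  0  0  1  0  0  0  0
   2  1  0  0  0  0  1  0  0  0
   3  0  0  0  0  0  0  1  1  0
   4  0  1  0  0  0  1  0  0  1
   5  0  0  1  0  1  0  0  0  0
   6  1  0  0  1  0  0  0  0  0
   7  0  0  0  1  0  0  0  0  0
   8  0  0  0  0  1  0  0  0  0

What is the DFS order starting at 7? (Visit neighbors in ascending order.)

DFS from vertex 7 (neighbors processed in ascending order):
Visit order: 7, 3, 6, 0, 1, 4, 5, 2, 8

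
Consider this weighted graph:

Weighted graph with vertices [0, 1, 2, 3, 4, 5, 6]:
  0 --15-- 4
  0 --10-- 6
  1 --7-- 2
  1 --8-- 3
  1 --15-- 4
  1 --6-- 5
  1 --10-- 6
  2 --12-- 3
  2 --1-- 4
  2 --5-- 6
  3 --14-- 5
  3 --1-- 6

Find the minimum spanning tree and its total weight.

Applying Kruskal's algorithm (sort edges by weight, add if no cycle):
  Add (2,4) w=1
  Add (3,6) w=1
  Add (2,6) w=5
  Add (1,5) w=6
  Add (1,2) w=7
  Skip (1,3) w=8 (creates cycle)
  Add (0,6) w=10
  Skip (1,6) w=10 (creates cycle)
  Skip (2,3) w=12 (creates cycle)
  Skip (3,5) w=14 (creates cycle)
  Skip (0,4) w=15 (creates cycle)
  Skip (1,4) w=15 (creates cycle)
MST weight = 30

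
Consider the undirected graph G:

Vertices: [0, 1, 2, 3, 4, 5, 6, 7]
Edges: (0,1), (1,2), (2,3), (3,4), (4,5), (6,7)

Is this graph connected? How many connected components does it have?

Checking connectivity: the graph has 2 connected component(s).
Components: [[0, 1, 2, 3, 4, 5], [6, 7]]. The graph is NOT connected.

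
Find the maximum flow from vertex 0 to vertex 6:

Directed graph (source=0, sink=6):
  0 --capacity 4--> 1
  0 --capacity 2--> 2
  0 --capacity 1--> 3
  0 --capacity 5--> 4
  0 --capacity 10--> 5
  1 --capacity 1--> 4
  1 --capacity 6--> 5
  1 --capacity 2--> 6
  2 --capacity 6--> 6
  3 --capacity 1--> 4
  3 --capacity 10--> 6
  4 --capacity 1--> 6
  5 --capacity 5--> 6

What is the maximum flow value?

Computing max flow:
  Flow on (0->1): 2/4
  Flow on (0->2): 2/2
  Flow on (0->3): 1/1
  Flow on (0->4): 1/5
  Flow on (0->5): 5/10
  Flow on (1->6): 2/2
  Flow on (2->6): 2/6
  Flow on (3->6): 1/10
  Flow on (4->6): 1/1
  Flow on (5->6): 5/5
Maximum flow = 11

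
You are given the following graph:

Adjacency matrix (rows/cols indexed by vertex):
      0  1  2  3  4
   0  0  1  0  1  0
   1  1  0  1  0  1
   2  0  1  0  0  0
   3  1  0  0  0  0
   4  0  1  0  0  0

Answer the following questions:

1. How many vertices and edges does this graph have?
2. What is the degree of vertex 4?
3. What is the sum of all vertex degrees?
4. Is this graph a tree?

Count: 5 vertices, 4 edges.
Vertex 4 has neighbors [1], degree = 1.
Handshaking lemma: 2 * 4 = 8.
A graph is a tree iff it is connected and has exactly n-1 edges. This graph is connected (all 5 vertices in one component) and has 5-1 = 4 edges. It is a tree.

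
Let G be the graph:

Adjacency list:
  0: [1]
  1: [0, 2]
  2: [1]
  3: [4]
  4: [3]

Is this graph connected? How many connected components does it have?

Checking connectivity: the graph has 2 connected component(s).
Components: [[0, 1, 2], [3, 4]]. The graph is NOT connected.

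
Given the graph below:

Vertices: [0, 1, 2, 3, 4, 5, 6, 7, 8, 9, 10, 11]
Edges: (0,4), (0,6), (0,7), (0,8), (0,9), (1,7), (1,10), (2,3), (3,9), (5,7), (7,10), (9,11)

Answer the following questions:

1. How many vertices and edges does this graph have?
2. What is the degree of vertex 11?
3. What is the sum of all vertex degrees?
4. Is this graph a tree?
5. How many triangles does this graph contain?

Count: 12 vertices, 12 edges.
Vertex 11 has neighbors [9], degree = 1.
Handshaking lemma: 2 * 12 = 24.
A tree on 12 vertices has 11 edges. This graph has 12 edges (1 extra). Not a tree.
Number of triangles = 1.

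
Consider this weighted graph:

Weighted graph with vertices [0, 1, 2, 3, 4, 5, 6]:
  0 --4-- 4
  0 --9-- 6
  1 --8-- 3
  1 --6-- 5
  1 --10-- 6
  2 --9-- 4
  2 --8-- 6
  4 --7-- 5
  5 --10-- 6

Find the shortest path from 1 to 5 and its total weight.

Using Dijkstra's algorithm from vertex 1:
Shortest path: 1 -> 5
Total weight: 6 = 6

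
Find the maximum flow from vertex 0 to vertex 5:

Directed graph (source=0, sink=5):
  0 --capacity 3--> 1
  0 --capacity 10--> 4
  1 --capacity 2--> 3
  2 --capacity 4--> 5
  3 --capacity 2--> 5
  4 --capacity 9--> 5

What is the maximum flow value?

Computing max flow:
  Flow on (0->1): 2/3
  Flow on (0->4): 9/10
  Flow on (1->3): 2/2
  Flow on (3->5): 2/2
  Flow on (4->5): 9/9
Maximum flow = 11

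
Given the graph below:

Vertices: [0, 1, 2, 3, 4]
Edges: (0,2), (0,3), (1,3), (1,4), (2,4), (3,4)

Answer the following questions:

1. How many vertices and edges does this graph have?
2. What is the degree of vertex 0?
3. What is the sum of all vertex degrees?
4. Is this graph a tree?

Count: 5 vertices, 6 edges.
Vertex 0 has neighbors [2, 3], degree = 2.
Handshaking lemma: 2 * 6 = 12.
A tree on 5 vertices has 4 edges. This graph has 6 edges (2 extra). Not a tree.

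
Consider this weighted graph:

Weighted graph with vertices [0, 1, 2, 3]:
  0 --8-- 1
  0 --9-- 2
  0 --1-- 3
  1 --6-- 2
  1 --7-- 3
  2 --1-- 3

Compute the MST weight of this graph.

Applying Kruskal's algorithm (sort edges by weight, add if no cycle):
  Add (0,3) w=1
  Add (2,3) w=1
  Add (1,2) w=6
  Skip (1,3) w=7 (creates cycle)
  Skip (0,1) w=8 (creates cycle)
  Skip (0,2) w=9 (creates cycle)
MST weight = 8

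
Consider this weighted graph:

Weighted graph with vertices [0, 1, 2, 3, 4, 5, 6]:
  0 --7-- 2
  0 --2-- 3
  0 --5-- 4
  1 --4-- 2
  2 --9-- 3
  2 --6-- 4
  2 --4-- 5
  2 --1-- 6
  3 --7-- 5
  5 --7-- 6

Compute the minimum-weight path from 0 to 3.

Using Dijkstra's algorithm from vertex 0:
Shortest path: 0 -> 3
Total weight: 2 = 2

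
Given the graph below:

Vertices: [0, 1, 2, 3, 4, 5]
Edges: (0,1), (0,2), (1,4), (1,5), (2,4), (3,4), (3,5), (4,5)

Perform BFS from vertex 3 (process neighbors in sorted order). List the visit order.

BFS from vertex 3 (neighbors processed in ascending order):
Visit order: 3, 4, 5, 1, 2, 0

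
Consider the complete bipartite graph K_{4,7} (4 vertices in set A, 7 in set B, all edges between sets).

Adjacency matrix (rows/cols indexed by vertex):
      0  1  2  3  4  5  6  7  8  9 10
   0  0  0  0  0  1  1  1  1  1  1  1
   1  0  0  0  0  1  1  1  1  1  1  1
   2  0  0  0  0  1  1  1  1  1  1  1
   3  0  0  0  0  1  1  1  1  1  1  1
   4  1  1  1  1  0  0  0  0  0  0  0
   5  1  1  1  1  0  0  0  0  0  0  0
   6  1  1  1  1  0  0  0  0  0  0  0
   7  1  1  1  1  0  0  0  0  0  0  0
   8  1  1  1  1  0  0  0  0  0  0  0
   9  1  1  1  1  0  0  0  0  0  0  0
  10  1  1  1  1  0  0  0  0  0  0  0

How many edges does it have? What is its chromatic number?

K_{4,7} has 4 * 7 = 28 edges.
Bipartite graphs have chromatic number 2 (color each partition differently).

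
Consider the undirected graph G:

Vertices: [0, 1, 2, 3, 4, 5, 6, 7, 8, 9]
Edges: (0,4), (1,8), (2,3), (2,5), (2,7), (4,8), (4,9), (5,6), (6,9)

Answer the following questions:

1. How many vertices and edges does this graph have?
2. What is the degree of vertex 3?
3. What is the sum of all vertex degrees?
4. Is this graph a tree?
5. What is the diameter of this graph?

Count: 10 vertices, 9 edges.
Vertex 3 has neighbors [2], degree = 1.
Handshaking lemma: 2 * 9 = 18.
A graph is a tree iff it is connected and has exactly n-1 edges. This graph is connected (all 10 vertices in one component) and has 10-1 = 9 edges. It is a tree.
Diameter (longest shortest path) = 7.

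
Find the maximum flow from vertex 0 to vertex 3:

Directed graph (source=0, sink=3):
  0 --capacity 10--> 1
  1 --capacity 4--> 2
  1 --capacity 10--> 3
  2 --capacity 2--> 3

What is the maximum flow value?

Computing max flow:
  Flow on (0->1): 10/10
  Flow on (1->3): 10/10
Maximum flow = 10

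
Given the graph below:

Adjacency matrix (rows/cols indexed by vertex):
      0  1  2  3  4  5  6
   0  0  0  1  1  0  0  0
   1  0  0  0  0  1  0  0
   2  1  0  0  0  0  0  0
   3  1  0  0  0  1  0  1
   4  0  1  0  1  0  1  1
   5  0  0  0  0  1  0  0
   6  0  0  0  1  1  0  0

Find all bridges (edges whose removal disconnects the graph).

A bridge is an edge whose removal increases the number of connected components.
Bridges found: (0,2), (0,3), (1,4), (4,5)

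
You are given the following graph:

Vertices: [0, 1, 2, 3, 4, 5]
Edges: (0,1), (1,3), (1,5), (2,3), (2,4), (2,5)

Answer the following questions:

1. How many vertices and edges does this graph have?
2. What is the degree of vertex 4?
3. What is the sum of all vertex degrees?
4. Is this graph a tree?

Count: 6 vertices, 6 edges.
Vertex 4 has neighbors [2], degree = 1.
Handshaking lemma: 2 * 6 = 12.
A tree on 6 vertices has 5 edges. This graph has 6 edges (1 extra). Not a tree.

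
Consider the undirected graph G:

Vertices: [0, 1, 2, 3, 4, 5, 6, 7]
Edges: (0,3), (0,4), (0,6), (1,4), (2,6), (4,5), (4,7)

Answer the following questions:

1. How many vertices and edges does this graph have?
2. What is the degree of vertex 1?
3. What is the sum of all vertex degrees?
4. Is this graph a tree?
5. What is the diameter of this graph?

Count: 8 vertices, 7 edges.
Vertex 1 has neighbors [4], degree = 1.
Handshaking lemma: 2 * 7 = 14.
A graph is a tree iff it is connected and has exactly n-1 edges. This graph is connected (all 8 vertices in one component) and has 8-1 = 7 edges. It is a tree.
Diameter (longest shortest path) = 4.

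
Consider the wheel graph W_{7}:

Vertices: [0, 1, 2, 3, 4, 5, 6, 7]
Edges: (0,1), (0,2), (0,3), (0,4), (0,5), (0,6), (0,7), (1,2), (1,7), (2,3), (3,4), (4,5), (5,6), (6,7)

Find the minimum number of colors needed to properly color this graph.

W_{7} = C_{7} plus a hub adjacent to every cycle vertex.
The outer cycle needs 3 colors (odd cycle); the hub is adjacent to all of them so needs a fresh color.
Chromatic number = 3 + 1 = 4.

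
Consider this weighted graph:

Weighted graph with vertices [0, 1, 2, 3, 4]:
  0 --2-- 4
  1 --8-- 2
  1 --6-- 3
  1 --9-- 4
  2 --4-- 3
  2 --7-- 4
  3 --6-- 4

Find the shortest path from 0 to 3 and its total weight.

Using Dijkstra's algorithm from vertex 0:
Shortest path: 0 -> 4 -> 3
Total weight: 2 + 6 = 8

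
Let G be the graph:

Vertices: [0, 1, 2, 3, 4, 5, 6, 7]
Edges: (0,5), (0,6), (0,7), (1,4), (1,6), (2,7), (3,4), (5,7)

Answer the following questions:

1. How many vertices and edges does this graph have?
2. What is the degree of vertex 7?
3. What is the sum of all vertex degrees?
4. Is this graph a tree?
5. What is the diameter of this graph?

Count: 8 vertices, 8 edges.
Vertex 7 has neighbors [0, 2, 5], degree = 3.
Handshaking lemma: 2 * 8 = 16.
A tree on 8 vertices has 7 edges. This graph has 8 edges (1 extra). Not a tree.
Diameter (longest shortest path) = 6.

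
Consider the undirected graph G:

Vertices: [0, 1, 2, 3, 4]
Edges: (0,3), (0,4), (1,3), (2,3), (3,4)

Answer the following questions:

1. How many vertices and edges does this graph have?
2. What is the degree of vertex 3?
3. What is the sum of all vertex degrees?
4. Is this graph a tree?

Count: 5 vertices, 5 edges.
Vertex 3 has neighbors [0, 1, 2, 4], degree = 4.
Handshaking lemma: 2 * 5 = 10.
A tree on 5 vertices has 4 edges. This graph has 5 edges (1 extra). Not a tree.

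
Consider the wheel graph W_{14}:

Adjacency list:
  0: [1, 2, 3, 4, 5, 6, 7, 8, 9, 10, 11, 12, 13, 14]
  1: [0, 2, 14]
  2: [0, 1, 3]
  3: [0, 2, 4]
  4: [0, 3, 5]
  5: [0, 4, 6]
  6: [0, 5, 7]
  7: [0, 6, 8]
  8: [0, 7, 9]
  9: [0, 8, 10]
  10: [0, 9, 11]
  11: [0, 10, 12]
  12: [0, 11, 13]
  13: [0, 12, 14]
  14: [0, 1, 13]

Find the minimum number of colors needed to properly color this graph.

W_{14} = C_{14} plus a hub adjacent to every cycle vertex.
The outer cycle needs 2 colors (even cycle); the hub is adjacent to all of them so needs a fresh color.
Chromatic number = 2 + 1 = 3.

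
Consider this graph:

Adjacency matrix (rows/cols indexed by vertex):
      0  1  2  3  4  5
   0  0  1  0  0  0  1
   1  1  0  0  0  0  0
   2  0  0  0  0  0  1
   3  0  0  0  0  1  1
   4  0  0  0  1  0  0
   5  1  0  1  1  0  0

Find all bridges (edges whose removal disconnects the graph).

A bridge is an edge whose removal increases the number of connected components.
Bridges found: (0,1), (0,5), (2,5), (3,4), (3,5)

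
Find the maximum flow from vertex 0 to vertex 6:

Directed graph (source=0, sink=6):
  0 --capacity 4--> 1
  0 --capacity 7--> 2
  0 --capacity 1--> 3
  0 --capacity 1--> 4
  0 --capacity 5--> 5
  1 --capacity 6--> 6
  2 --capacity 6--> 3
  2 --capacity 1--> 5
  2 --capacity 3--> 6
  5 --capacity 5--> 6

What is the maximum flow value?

Computing max flow:
  Flow on (0->1): 4/4
  Flow on (0->2): 4/7
  Flow on (0->5): 4/5
  Flow on (1->6): 4/6
  Flow on (2->5): 1/1
  Flow on (2->6): 3/3
  Flow on (5->6): 5/5
Maximum flow = 12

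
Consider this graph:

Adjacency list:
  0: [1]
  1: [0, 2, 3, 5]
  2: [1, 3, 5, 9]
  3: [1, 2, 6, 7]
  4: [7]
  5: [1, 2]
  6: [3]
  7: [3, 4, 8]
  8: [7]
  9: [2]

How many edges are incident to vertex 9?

Vertex 9 has neighbors [2], so deg(9) = 1.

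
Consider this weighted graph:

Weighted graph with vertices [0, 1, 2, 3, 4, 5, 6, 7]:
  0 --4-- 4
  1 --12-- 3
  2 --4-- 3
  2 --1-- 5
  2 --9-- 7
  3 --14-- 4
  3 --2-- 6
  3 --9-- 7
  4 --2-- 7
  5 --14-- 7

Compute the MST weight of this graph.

Applying Kruskal's algorithm (sort edges by weight, add if no cycle):
  Add (2,5) w=1
  Add (3,6) w=2
  Add (4,7) w=2
  Add (0,4) w=4
  Add (2,3) w=4
  Add (2,7) w=9
  Skip (3,7) w=9 (creates cycle)
  Add (1,3) w=12
  Skip (3,4) w=14 (creates cycle)
  Skip (5,7) w=14 (creates cycle)
MST weight = 34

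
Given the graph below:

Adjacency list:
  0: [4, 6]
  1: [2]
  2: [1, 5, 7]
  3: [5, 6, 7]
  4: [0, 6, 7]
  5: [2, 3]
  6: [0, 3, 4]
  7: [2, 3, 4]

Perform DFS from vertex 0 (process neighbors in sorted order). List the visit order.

DFS from vertex 0 (neighbors processed in ascending order):
Visit order: 0, 4, 6, 3, 5, 2, 1, 7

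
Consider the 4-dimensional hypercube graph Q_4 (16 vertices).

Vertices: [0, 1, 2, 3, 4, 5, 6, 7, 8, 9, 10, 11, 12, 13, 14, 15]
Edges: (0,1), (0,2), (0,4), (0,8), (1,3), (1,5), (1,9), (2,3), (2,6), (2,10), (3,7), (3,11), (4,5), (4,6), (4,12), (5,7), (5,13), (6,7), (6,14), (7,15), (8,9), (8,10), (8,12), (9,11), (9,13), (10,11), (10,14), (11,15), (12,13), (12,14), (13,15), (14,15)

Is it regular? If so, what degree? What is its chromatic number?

In Q_4, every vertex has exactly 4 neighbors (flip one of 4 bits), so it is 4-regular.
Q_4 is bipartite (partition by bit-parity), so chromatic number = 2.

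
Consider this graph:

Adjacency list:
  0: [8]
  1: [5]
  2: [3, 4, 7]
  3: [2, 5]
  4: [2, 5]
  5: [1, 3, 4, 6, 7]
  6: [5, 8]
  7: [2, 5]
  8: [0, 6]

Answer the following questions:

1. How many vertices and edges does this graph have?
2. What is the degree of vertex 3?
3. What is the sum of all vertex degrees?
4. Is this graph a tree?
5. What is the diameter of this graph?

Count: 9 vertices, 10 edges.
Vertex 3 has neighbors [2, 5], degree = 2.
Handshaking lemma: 2 * 10 = 20.
A tree on 9 vertices has 8 edges. This graph has 10 edges (2 extra). Not a tree.
Diameter (longest shortest path) = 5.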